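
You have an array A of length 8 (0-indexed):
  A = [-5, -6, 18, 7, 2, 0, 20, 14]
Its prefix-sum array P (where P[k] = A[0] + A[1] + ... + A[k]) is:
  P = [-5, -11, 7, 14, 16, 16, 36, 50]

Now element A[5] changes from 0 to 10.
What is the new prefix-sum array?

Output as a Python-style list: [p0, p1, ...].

Answer: [-5, -11, 7, 14, 16, 26, 46, 60]

Derivation:
Change: A[5] 0 -> 10, delta = 10
P[k] for k < 5: unchanged (A[5] not included)
P[k] for k >= 5: shift by delta = 10
  P[0] = -5 + 0 = -5
  P[1] = -11 + 0 = -11
  P[2] = 7 + 0 = 7
  P[3] = 14 + 0 = 14
  P[4] = 16 + 0 = 16
  P[5] = 16 + 10 = 26
  P[6] = 36 + 10 = 46
  P[7] = 50 + 10 = 60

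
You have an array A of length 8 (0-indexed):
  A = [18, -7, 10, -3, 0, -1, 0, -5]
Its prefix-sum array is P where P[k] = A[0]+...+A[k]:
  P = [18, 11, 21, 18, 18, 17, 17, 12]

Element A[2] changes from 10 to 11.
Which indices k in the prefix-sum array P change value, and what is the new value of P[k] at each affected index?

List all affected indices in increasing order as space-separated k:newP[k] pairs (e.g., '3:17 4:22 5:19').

P[k] = A[0] + ... + A[k]
P[k] includes A[2] iff k >= 2
Affected indices: 2, 3, ..., 7; delta = 1
  P[2]: 21 + 1 = 22
  P[3]: 18 + 1 = 19
  P[4]: 18 + 1 = 19
  P[5]: 17 + 1 = 18
  P[6]: 17 + 1 = 18
  P[7]: 12 + 1 = 13

Answer: 2:22 3:19 4:19 5:18 6:18 7:13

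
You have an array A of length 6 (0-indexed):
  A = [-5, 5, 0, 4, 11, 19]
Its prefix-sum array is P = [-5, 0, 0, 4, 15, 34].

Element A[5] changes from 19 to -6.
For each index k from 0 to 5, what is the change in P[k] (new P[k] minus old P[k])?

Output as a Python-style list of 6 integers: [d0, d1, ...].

Answer: [0, 0, 0, 0, 0, -25]

Derivation:
Element change: A[5] 19 -> -6, delta = -25
For k < 5: P[k] unchanged, delta_P[k] = 0
For k >= 5: P[k] shifts by exactly -25
Delta array: [0, 0, 0, 0, 0, -25]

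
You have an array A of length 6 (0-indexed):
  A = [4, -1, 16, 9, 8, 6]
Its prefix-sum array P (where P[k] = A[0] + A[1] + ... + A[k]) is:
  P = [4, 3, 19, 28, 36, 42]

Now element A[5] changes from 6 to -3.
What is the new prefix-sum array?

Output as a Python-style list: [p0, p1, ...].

Change: A[5] 6 -> -3, delta = -9
P[k] for k < 5: unchanged (A[5] not included)
P[k] for k >= 5: shift by delta = -9
  P[0] = 4 + 0 = 4
  P[1] = 3 + 0 = 3
  P[2] = 19 + 0 = 19
  P[3] = 28 + 0 = 28
  P[4] = 36 + 0 = 36
  P[5] = 42 + -9 = 33

Answer: [4, 3, 19, 28, 36, 33]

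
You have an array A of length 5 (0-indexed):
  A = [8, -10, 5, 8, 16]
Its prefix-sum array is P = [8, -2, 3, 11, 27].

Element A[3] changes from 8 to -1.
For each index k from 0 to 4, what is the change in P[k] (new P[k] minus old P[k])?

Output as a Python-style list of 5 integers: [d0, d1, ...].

Element change: A[3] 8 -> -1, delta = -9
For k < 3: P[k] unchanged, delta_P[k] = 0
For k >= 3: P[k] shifts by exactly -9
Delta array: [0, 0, 0, -9, -9]

Answer: [0, 0, 0, -9, -9]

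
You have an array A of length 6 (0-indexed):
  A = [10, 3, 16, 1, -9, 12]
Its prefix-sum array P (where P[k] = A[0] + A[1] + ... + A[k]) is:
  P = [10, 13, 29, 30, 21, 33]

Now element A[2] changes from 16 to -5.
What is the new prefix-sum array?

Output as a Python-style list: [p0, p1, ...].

Answer: [10, 13, 8, 9, 0, 12]

Derivation:
Change: A[2] 16 -> -5, delta = -21
P[k] for k < 2: unchanged (A[2] not included)
P[k] for k >= 2: shift by delta = -21
  P[0] = 10 + 0 = 10
  P[1] = 13 + 0 = 13
  P[2] = 29 + -21 = 8
  P[3] = 30 + -21 = 9
  P[4] = 21 + -21 = 0
  P[5] = 33 + -21 = 12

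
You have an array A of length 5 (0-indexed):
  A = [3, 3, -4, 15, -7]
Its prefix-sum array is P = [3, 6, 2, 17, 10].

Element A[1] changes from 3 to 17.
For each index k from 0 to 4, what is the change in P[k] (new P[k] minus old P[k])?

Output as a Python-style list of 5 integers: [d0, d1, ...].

Element change: A[1] 3 -> 17, delta = 14
For k < 1: P[k] unchanged, delta_P[k] = 0
For k >= 1: P[k] shifts by exactly 14
Delta array: [0, 14, 14, 14, 14]

Answer: [0, 14, 14, 14, 14]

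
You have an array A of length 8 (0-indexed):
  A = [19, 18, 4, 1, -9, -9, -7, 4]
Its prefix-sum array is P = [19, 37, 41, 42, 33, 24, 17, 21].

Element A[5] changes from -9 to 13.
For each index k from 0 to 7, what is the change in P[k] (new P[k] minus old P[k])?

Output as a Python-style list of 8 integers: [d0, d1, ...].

Element change: A[5] -9 -> 13, delta = 22
For k < 5: P[k] unchanged, delta_P[k] = 0
For k >= 5: P[k] shifts by exactly 22
Delta array: [0, 0, 0, 0, 0, 22, 22, 22]

Answer: [0, 0, 0, 0, 0, 22, 22, 22]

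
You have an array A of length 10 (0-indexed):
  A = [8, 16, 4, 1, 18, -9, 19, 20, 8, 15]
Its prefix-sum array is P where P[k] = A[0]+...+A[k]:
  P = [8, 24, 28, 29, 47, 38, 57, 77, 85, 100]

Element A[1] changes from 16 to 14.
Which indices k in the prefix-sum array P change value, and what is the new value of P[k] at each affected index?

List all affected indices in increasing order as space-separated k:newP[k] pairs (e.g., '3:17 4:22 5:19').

Answer: 1:22 2:26 3:27 4:45 5:36 6:55 7:75 8:83 9:98

Derivation:
P[k] = A[0] + ... + A[k]
P[k] includes A[1] iff k >= 1
Affected indices: 1, 2, ..., 9; delta = -2
  P[1]: 24 + -2 = 22
  P[2]: 28 + -2 = 26
  P[3]: 29 + -2 = 27
  P[4]: 47 + -2 = 45
  P[5]: 38 + -2 = 36
  P[6]: 57 + -2 = 55
  P[7]: 77 + -2 = 75
  P[8]: 85 + -2 = 83
  P[9]: 100 + -2 = 98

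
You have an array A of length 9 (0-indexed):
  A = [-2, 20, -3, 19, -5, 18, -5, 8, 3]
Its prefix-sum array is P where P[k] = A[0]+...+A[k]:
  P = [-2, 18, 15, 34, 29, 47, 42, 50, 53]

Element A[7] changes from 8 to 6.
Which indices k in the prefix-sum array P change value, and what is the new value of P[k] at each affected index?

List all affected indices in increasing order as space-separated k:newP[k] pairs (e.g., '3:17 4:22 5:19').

Answer: 7:48 8:51

Derivation:
P[k] = A[0] + ... + A[k]
P[k] includes A[7] iff k >= 7
Affected indices: 7, 8, ..., 8; delta = -2
  P[7]: 50 + -2 = 48
  P[8]: 53 + -2 = 51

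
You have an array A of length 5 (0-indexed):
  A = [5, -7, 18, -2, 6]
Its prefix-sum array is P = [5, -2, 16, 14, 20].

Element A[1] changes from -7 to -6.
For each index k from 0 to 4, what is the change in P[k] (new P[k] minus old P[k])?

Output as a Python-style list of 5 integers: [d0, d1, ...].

Element change: A[1] -7 -> -6, delta = 1
For k < 1: P[k] unchanged, delta_P[k] = 0
For k >= 1: P[k] shifts by exactly 1
Delta array: [0, 1, 1, 1, 1]

Answer: [0, 1, 1, 1, 1]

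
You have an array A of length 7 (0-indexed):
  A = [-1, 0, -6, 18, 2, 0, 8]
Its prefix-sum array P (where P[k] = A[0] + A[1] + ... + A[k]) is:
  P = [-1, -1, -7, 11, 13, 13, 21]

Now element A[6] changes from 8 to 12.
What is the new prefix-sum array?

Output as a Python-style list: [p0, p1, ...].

Answer: [-1, -1, -7, 11, 13, 13, 25]

Derivation:
Change: A[6] 8 -> 12, delta = 4
P[k] for k < 6: unchanged (A[6] not included)
P[k] for k >= 6: shift by delta = 4
  P[0] = -1 + 0 = -1
  P[1] = -1 + 0 = -1
  P[2] = -7 + 0 = -7
  P[3] = 11 + 0 = 11
  P[4] = 13 + 0 = 13
  P[5] = 13 + 0 = 13
  P[6] = 21 + 4 = 25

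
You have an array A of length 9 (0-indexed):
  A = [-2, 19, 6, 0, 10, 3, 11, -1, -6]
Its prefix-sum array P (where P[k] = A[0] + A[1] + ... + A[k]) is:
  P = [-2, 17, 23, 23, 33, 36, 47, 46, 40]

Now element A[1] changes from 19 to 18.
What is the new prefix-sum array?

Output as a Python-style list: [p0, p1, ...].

Answer: [-2, 16, 22, 22, 32, 35, 46, 45, 39]

Derivation:
Change: A[1] 19 -> 18, delta = -1
P[k] for k < 1: unchanged (A[1] not included)
P[k] for k >= 1: shift by delta = -1
  P[0] = -2 + 0 = -2
  P[1] = 17 + -1 = 16
  P[2] = 23 + -1 = 22
  P[3] = 23 + -1 = 22
  P[4] = 33 + -1 = 32
  P[5] = 36 + -1 = 35
  P[6] = 47 + -1 = 46
  P[7] = 46 + -1 = 45
  P[8] = 40 + -1 = 39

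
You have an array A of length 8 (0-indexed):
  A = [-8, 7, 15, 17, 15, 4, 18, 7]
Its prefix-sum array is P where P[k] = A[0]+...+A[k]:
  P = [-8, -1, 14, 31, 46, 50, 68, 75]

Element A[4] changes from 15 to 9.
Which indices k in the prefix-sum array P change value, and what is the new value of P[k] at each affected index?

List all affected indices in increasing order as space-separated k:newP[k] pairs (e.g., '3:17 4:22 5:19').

P[k] = A[0] + ... + A[k]
P[k] includes A[4] iff k >= 4
Affected indices: 4, 5, ..., 7; delta = -6
  P[4]: 46 + -6 = 40
  P[5]: 50 + -6 = 44
  P[6]: 68 + -6 = 62
  P[7]: 75 + -6 = 69

Answer: 4:40 5:44 6:62 7:69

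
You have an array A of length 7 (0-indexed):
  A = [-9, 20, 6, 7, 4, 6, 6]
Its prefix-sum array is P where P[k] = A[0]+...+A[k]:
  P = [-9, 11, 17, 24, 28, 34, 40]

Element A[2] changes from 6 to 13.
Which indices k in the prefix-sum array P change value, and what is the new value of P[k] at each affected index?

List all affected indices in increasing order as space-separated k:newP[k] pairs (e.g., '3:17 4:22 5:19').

Answer: 2:24 3:31 4:35 5:41 6:47

Derivation:
P[k] = A[0] + ... + A[k]
P[k] includes A[2] iff k >= 2
Affected indices: 2, 3, ..., 6; delta = 7
  P[2]: 17 + 7 = 24
  P[3]: 24 + 7 = 31
  P[4]: 28 + 7 = 35
  P[5]: 34 + 7 = 41
  P[6]: 40 + 7 = 47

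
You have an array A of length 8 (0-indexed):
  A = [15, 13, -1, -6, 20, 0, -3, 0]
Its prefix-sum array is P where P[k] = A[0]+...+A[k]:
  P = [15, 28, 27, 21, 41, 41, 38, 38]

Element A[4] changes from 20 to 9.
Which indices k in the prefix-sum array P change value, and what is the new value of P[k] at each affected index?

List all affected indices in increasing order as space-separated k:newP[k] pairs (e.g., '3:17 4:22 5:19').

P[k] = A[0] + ... + A[k]
P[k] includes A[4] iff k >= 4
Affected indices: 4, 5, ..., 7; delta = -11
  P[4]: 41 + -11 = 30
  P[5]: 41 + -11 = 30
  P[6]: 38 + -11 = 27
  P[7]: 38 + -11 = 27

Answer: 4:30 5:30 6:27 7:27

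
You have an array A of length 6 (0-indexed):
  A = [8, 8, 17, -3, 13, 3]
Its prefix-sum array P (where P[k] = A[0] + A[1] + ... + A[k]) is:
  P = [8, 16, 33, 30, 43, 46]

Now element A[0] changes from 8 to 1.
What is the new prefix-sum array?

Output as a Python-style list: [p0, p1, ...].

Answer: [1, 9, 26, 23, 36, 39]

Derivation:
Change: A[0] 8 -> 1, delta = -7
P[k] for k < 0: unchanged (A[0] not included)
P[k] for k >= 0: shift by delta = -7
  P[0] = 8 + -7 = 1
  P[1] = 16 + -7 = 9
  P[2] = 33 + -7 = 26
  P[3] = 30 + -7 = 23
  P[4] = 43 + -7 = 36
  P[5] = 46 + -7 = 39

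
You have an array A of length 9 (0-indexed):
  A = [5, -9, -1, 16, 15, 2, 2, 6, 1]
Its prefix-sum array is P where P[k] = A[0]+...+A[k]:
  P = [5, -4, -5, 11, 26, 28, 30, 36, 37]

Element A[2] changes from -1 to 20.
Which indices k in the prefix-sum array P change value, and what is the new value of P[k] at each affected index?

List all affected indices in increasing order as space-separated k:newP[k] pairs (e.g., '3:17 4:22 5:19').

Answer: 2:16 3:32 4:47 5:49 6:51 7:57 8:58

Derivation:
P[k] = A[0] + ... + A[k]
P[k] includes A[2] iff k >= 2
Affected indices: 2, 3, ..., 8; delta = 21
  P[2]: -5 + 21 = 16
  P[3]: 11 + 21 = 32
  P[4]: 26 + 21 = 47
  P[5]: 28 + 21 = 49
  P[6]: 30 + 21 = 51
  P[7]: 36 + 21 = 57
  P[8]: 37 + 21 = 58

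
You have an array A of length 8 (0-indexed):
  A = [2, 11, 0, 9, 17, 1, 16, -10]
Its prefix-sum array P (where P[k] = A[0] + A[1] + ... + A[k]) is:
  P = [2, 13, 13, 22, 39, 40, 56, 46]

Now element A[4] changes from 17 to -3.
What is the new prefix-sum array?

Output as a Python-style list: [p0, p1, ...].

Answer: [2, 13, 13, 22, 19, 20, 36, 26]

Derivation:
Change: A[4] 17 -> -3, delta = -20
P[k] for k < 4: unchanged (A[4] not included)
P[k] for k >= 4: shift by delta = -20
  P[0] = 2 + 0 = 2
  P[1] = 13 + 0 = 13
  P[2] = 13 + 0 = 13
  P[3] = 22 + 0 = 22
  P[4] = 39 + -20 = 19
  P[5] = 40 + -20 = 20
  P[6] = 56 + -20 = 36
  P[7] = 46 + -20 = 26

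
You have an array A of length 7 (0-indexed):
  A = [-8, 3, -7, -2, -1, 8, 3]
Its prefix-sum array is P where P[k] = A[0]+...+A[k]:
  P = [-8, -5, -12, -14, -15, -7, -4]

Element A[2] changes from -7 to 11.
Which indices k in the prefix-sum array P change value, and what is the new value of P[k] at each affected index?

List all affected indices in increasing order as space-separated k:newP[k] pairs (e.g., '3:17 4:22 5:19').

Answer: 2:6 3:4 4:3 5:11 6:14

Derivation:
P[k] = A[0] + ... + A[k]
P[k] includes A[2] iff k >= 2
Affected indices: 2, 3, ..., 6; delta = 18
  P[2]: -12 + 18 = 6
  P[3]: -14 + 18 = 4
  P[4]: -15 + 18 = 3
  P[5]: -7 + 18 = 11
  P[6]: -4 + 18 = 14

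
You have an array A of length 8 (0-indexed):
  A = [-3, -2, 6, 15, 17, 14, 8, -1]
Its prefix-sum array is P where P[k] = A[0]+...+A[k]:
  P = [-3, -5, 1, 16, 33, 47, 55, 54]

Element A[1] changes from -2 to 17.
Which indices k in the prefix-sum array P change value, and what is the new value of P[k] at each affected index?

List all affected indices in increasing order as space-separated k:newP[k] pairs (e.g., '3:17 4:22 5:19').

Answer: 1:14 2:20 3:35 4:52 5:66 6:74 7:73

Derivation:
P[k] = A[0] + ... + A[k]
P[k] includes A[1] iff k >= 1
Affected indices: 1, 2, ..., 7; delta = 19
  P[1]: -5 + 19 = 14
  P[2]: 1 + 19 = 20
  P[3]: 16 + 19 = 35
  P[4]: 33 + 19 = 52
  P[5]: 47 + 19 = 66
  P[6]: 55 + 19 = 74
  P[7]: 54 + 19 = 73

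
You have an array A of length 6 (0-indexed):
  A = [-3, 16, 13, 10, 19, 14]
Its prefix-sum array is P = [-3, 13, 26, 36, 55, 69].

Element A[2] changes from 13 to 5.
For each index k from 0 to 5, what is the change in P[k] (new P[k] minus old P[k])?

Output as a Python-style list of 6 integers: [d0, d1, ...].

Element change: A[2] 13 -> 5, delta = -8
For k < 2: P[k] unchanged, delta_P[k] = 0
For k >= 2: P[k] shifts by exactly -8
Delta array: [0, 0, -8, -8, -8, -8]

Answer: [0, 0, -8, -8, -8, -8]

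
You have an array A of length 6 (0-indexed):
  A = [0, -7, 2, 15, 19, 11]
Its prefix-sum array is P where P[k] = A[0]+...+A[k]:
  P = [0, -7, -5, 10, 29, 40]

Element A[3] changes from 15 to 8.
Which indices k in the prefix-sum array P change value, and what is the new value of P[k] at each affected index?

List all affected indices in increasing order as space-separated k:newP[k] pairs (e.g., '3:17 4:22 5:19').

P[k] = A[0] + ... + A[k]
P[k] includes A[3] iff k >= 3
Affected indices: 3, 4, ..., 5; delta = -7
  P[3]: 10 + -7 = 3
  P[4]: 29 + -7 = 22
  P[5]: 40 + -7 = 33

Answer: 3:3 4:22 5:33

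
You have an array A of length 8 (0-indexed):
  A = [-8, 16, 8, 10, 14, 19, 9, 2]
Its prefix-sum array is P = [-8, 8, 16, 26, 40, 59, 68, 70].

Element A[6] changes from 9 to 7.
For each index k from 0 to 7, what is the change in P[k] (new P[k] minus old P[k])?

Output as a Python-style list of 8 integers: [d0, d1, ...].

Answer: [0, 0, 0, 0, 0, 0, -2, -2]

Derivation:
Element change: A[6] 9 -> 7, delta = -2
For k < 6: P[k] unchanged, delta_P[k] = 0
For k >= 6: P[k] shifts by exactly -2
Delta array: [0, 0, 0, 0, 0, 0, -2, -2]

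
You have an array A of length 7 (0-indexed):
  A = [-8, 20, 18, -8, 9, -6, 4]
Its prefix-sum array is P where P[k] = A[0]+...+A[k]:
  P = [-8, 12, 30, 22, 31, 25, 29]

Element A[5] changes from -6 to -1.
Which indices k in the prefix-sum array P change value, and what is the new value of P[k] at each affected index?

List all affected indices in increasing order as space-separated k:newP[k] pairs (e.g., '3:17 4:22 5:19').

P[k] = A[0] + ... + A[k]
P[k] includes A[5] iff k >= 5
Affected indices: 5, 6, ..., 6; delta = 5
  P[5]: 25 + 5 = 30
  P[6]: 29 + 5 = 34

Answer: 5:30 6:34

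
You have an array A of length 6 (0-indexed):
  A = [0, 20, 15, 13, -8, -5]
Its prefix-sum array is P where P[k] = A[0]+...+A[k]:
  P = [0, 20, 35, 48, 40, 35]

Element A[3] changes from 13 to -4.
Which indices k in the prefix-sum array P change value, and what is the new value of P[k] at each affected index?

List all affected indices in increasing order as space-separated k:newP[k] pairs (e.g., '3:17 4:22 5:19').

Answer: 3:31 4:23 5:18

Derivation:
P[k] = A[0] + ... + A[k]
P[k] includes A[3] iff k >= 3
Affected indices: 3, 4, ..., 5; delta = -17
  P[3]: 48 + -17 = 31
  P[4]: 40 + -17 = 23
  P[5]: 35 + -17 = 18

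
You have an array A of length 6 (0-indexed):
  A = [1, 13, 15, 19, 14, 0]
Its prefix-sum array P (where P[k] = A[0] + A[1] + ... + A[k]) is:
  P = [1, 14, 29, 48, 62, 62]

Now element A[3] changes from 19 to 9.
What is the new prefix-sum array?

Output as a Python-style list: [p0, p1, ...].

Change: A[3] 19 -> 9, delta = -10
P[k] for k < 3: unchanged (A[3] not included)
P[k] for k >= 3: shift by delta = -10
  P[0] = 1 + 0 = 1
  P[1] = 14 + 0 = 14
  P[2] = 29 + 0 = 29
  P[3] = 48 + -10 = 38
  P[4] = 62 + -10 = 52
  P[5] = 62 + -10 = 52

Answer: [1, 14, 29, 38, 52, 52]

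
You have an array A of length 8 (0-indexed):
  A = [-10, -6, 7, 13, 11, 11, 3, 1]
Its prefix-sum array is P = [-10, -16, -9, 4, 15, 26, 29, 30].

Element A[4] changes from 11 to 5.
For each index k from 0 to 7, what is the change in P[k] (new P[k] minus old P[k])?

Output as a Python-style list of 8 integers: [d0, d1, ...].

Element change: A[4] 11 -> 5, delta = -6
For k < 4: P[k] unchanged, delta_P[k] = 0
For k >= 4: P[k] shifts by exactly -6
Delta array: [0, 0, 0, 0, -6, -6, -6, -6]

Answer: [0, 0, 0, 0, -6, -6, -6, -6]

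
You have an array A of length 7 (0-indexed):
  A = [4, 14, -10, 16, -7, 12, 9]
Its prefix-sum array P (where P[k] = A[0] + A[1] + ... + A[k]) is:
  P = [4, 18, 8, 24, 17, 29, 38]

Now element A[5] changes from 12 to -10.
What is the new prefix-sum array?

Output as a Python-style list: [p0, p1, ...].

Answer: [4, 18, 8, 24, 17, 7, 16]

Derivation:
Change: A[5] 12 -> -10, delta = -22
P[k] for k < 5: unchanged (A[5] not included)
P[k] for k >= 5: shift by delta = -22
  P[0] = 4 + 0 = 4
  P[1] = 18 + 0 = 18
  P[2] = 8 + 0 = 8
  P[3] = 24 + 0 = 24
  P[4] = 17 + 0 = 17
  P[5] = 29 + -22 = 7
  P[6] = 38 + -22 = 16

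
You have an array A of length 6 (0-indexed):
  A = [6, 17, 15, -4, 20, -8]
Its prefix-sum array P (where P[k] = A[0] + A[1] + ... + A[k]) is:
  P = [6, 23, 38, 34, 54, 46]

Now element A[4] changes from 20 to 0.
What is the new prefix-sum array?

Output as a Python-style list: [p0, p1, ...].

Answer: [6, 23, 38, 34, 34, 26]

Derivation:
Change: A[4] 20 -> 0, delta = -20
P[k] for k < 4: unchanged (A[4] not included)
P[k] for k >= 4: shift by delta = -20
  P[0] = 6 + 0 = 6
  P[1] = 23 + 0 = 23
  P[2] = 38 + 0 = 38
  P[3] = 34 + 0 = 34
  P[4] = 54 + -20 = 34
  P[5] = 46 + -20 = 26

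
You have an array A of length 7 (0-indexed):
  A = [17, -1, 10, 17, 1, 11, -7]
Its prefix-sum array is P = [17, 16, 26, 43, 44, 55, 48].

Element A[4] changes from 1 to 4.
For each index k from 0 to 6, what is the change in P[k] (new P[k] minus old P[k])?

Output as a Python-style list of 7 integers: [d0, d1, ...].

Answer: [0, 0, 0, 0, 3, 3, 3]

Derivation:
Element change: A[4] 1 -> 4, delta = 3
For k < 4: P[k] unchanged, delta_P[k] = 0
For k >= 4: P[k] shifts by exactly 3
Delta array: [0, 0, 0, 0, 3, 3, 3]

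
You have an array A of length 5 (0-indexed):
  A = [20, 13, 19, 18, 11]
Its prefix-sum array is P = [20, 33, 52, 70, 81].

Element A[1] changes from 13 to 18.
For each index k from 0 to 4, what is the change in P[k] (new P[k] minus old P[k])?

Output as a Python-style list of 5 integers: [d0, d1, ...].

Element change: A[1] 13 -> 18, delta = 5
For k < 1: P[k] unchanged, delta_P[k] = 0
For k >= 1: P[k] shifts by exactly 5
Delta array: [0, 5, 5, 5, 5]

Answer: [0, 5, 5, 5, 5]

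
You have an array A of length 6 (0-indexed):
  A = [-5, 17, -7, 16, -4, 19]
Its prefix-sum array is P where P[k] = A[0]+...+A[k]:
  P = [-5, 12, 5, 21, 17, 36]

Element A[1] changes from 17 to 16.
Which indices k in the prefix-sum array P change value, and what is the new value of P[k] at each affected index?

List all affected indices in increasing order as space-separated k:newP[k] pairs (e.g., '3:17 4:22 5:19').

Answer: 1:11 2:4 3:20 4:16 5:35

Derivation:
P[k] = A[0] + ... + A[k]
P[k] includes A[1] iff k >= 1
Affected indices: 1, 2, ..., 5; delta = -1
  P[1]: 12 + -1 = 11
  P[2]: 5 + -1 = 4
  P[3]: 21 + -1 = 20
  P[4]: 17 + -1 = 16
  P[5]: 36 + -1 = 35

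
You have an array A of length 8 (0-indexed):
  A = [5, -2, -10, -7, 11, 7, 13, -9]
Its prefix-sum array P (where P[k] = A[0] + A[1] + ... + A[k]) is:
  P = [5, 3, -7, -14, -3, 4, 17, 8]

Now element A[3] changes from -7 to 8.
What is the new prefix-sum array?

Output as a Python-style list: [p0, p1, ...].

Answer: [5, 3, -7, 1, 12, 19, 32, 23]

Derivation:
Change: A[3] -7 -> 8, delta = 15
P[k] for k < 3: unchanged (A[3] not included)
P[k] for k >= 3: shift by delta = 15
  P[0] = 5 + 0 = 5
  P[1] = 3 + 0 = 3
  P[2] = -7 + 0 = -7
  P[3] = -14 + 15 = 1
  P[4] = -3 + 15 = 12
  P[5] = 4 + 15 = 19
  P[6] = 17 + 15 = 32
  P[7] = 8 + 15 = 23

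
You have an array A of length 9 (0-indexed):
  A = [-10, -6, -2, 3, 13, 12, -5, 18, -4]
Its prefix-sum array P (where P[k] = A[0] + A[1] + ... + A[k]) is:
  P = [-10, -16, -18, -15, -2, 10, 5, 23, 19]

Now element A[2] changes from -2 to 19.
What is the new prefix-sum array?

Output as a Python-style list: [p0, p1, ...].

Change: A[2] -2 -> 19, delta = 21
P[k] for k < 2: unchanged (A[2] not included)
P[k] for k >= 2: shift by delta = 21
  P[0] = -10 + 0 = -10
  P[1] = -16 + 0 = -16
  P[2] = -18 + 21 = 3
  P[3] = -15 + 21 = 6
  P[4] = -2 + 21 = 19
  P[5] = 10 + 21 = 31
  P[6] = 5 + 21 = 26
  P[7] = 23 + 21 = 44
  P[8] = 19 + 21 = 40

Answer: [-10, -16, 3, 6, 19, 31, 26, 44, 40]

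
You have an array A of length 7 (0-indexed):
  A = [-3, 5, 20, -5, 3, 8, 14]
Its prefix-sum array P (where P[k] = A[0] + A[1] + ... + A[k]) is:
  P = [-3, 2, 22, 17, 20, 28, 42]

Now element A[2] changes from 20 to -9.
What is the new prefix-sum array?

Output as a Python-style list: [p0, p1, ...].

Change: A[2] 20 -> -9, delta = -29
P[k] for k < 2: unchanged (A[2] not included)
P[k] for k >= 2: shift by delta = -29
  P[0] = -3 + 0 = -3
  P[1] = 2 + 0 = 2
  P[2] = 22 + -29 = -7
  P[3] = 17 + -29 = -12
  P[4] = 20 + -29 = -9
  P[5] = 28 + -29 = -1
  P[6] = 42 + -29 = 13

Answer: [-3, 2, -7, -12, -9, -1, 13]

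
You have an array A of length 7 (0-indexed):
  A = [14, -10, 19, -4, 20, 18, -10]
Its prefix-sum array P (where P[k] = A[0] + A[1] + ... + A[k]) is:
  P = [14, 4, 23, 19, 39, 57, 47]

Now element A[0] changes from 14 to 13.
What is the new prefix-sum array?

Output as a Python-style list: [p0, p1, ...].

Change: A[0] 14 -> 13, delta = -1
P[k] for k < 0: unchanged (A[0] not included)
P[k] for k >= 0: shift by delta = -1
  P[0] = 14 + -1 = 13
  P[1] = 4 + -1 = 3
  P[2] = 23 + -1 = 22
  P[3] = 19 + -1 = 18
  P[4] = 39 + -1 = 38
  P[5] = 57 + -1 = 56
  P[6] = 47 + -1 = 46

Answer: [13, 3, 22, 18, 38, 56, 46]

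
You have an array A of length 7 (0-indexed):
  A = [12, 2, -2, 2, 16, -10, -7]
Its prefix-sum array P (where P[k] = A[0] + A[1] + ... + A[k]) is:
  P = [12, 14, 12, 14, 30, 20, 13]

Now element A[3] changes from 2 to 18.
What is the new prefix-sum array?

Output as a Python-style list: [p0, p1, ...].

Answer: [12, 14, 12, 30, 46, 36, 29]

Derivation:
Change: A[3] 2 -> 18, delta = 16
P[k] for k < 3: unchanged (A[3] not included)
P[k] for k >= 3: shift by delta = 16
  P[0] = 12 + 0 = 12
  P[1] = 14 + 0 = 14
  P[2] = 12 + 0 = 12
  P[3] = 14 + 16 = 30
  P[4] = 30 + 16 = 46
  P[5] = 20 + 16 = 36
  P[6] = 13 + 16 = 29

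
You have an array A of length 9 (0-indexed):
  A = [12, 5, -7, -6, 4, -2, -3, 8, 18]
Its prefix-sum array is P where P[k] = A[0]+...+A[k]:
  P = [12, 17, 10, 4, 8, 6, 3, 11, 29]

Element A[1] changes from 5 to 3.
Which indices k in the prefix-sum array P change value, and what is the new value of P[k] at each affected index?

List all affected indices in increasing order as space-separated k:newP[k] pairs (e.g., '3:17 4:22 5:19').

Answer: 1:15 2:8 3:2 4:6 5:4 6:1 7:9 8:27

Derivation:
P[k] = A[0] + ... + A[k]
P[k] includes A[1] iff k >= 1
Affected indices: 1, 2, ..., 8; delta = -2
  P[1]: 17 + -2 = 15
  P[2]: 10 + -2 = 8
  P[3]: 4 + -2 = 2
  P[4]: 8 + -2 = 6
  P[5]: 6 + -2 = 4
  P[6]: 3 + -2 = 1
  P[7]: 11 + -2 = 9
  P[8]: 29 + -2 = 27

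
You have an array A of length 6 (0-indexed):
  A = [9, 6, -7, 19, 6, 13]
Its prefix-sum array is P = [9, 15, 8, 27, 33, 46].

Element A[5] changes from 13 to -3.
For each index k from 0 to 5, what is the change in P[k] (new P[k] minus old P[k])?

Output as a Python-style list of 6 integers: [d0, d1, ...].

Answer: [0, 0, 0, 0, 0, -16]

Derivation:
Element change: A[5] 13 -> -3, delta = -16
For k < 5: P[k] unchanged, delta_P[k] = 0
For k >= 5: P[k] shifts by exactly -16
Delta array: [0, 0, 0, 0, 0, -16]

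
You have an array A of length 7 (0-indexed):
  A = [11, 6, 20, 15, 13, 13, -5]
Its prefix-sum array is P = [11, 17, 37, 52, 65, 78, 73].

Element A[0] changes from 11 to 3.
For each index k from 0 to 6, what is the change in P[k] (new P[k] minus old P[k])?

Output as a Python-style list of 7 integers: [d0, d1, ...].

Element change: A[0] 11 -> 3, delta = -8
For k < 0: P[k] unchanged, delta_P[k] = 0
For k >= 0: P[k] shifts by exactly -8
Delta array: [-8, -8, -8, -8, -8, -8, -8]

Answer: [-8, -8, -8, -8, -8, -8, -8]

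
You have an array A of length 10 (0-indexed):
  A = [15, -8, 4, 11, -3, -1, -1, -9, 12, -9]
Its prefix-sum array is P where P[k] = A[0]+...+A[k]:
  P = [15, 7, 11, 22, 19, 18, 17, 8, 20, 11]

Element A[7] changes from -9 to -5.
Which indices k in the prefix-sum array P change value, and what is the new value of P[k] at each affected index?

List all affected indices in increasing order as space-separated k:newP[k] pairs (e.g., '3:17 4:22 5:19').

P[k] = A[0] + ... + A[k]
P[k] includes A[7] iff k >= 7
Affected indices: 7, 8, ..., 9; delta = 4
  P[7]: 8 + 4 = 12
  P[8]: 20 + 4 = 24
  P[9]: 11 + 4 = 15

Answer: 7:12 8:24 9:15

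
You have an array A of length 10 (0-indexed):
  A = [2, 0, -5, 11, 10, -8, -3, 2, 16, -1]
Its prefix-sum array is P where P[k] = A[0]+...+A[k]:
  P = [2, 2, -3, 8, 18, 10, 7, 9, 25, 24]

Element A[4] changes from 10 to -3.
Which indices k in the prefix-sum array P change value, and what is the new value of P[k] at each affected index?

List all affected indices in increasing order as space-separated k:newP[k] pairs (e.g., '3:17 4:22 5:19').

Answer: 4:5 5:-3 6:-6 7:-4 8:12 9:11

Derivation:
P[k] = A[0] + ... + A[k]
P[k] includes A[4] iff k >= 4
Affected indices: 4, 5, ..., 9; delta = -13
  P[4]: 18 + -13 = 5
  P[5]: 10 + -13 = -3
  P[6]: 7 + -13 = -6
  P[7]: 9 + -13 = -4
  P[8]: 25 + -13 = 12
  P[9]: 24 + -13 = 11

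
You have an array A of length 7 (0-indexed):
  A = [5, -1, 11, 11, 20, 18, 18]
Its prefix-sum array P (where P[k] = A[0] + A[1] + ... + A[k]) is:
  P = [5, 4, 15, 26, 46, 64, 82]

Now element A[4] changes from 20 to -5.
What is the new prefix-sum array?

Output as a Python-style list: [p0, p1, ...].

Answer: [5, 4, 15, 26, 21, 39, 57]

Derivation:
Change: A[4] 20 -> -5, delta = -25
P[k] for k < 4: unchanged (A[4] not included)
P[k] for k >= 4: shift by delta = -25
  P[0] = 5 + 0 = 5
  P[1] = 4 + 0 = 4
  P[2] = 15 + 0 = 15
  P[3] = 26 + 0 = 26
  P[4] = 46 + -25 = 21
  P[5] = 64 + -25 = 39
  P[6] = 82 + -25 = 57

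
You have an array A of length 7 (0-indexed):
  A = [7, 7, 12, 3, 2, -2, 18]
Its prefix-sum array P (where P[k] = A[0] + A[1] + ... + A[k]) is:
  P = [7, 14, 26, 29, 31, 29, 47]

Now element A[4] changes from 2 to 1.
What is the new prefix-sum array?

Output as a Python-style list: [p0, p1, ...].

Answer: [7, 14, 26, 29, 30, 28, 46]

Derivation:
Change: A[4] 2 -> 1, delta = -1
P[k] for k < 4: unchanged (A[4] not included)
P[k] for k >= 4: shift by delta = -1
  P[0] = 7 + 0 = 7
  P[1] = 14 + 0 = 14
  P[2] = 26 + 0 = 26
  P[3] = 29 + 0 = 29
  P[4] = 31 + -1 = 30
  P[5] = 29 + -1 = 28
  P[6] = 47 + -1 = 46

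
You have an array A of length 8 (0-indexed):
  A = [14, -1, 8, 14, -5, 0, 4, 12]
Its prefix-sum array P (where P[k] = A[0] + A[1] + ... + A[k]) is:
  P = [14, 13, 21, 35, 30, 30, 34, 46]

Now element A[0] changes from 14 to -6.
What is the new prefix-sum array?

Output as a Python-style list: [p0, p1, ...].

Change: A[0] 14 -> -6, delta = -20
P[k] for k < 0: unchanged (A[0] not included)
P[k] for k >= 0: shift by delta = -20
  P[0] = 14 + -20 = -6
  P[1] = 13 + -20 = -7
  P[2] = 21 + -20 = 1
  P[3] = 35 + -20 = 15
  P[4] = 30 + -20 = 10
  P[5] = 30 + -20 = 10
  P[6] = 34 + -20 = 14
  P[7] = 46 + -20 = 26

Answer: [-6, -7, 1, 15, 10, 10, 14, 26]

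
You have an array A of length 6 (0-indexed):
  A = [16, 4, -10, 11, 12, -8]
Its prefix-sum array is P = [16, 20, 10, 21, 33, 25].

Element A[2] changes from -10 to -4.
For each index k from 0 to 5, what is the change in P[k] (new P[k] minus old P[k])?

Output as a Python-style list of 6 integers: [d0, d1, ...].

Element change: A[2] -10 -> -4, delta = 6
For k < 2: P[k] unchanged, delta_P[k] = 0
For k >= 2: P[k] shifts by exactly 6
Delta array: [0, 0, 6, 6, 6, 6]

Answer: [0, 0, 6, 6, 6, 6]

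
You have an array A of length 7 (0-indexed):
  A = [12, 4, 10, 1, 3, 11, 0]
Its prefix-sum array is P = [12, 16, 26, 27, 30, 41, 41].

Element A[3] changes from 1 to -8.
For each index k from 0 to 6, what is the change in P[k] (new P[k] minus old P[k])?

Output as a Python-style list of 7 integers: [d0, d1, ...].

Element change: A[3] 1 -> -8, delta = -9
For k < 3: P[k] unchanged, delta_P[k] = 0
For k >= 3: P[k] shifts by exactly -9
Delta array: [0, 0, 0, -9, -9, -9, -9]

Answer: [0, 0, 0, -9, -9, -9, -9]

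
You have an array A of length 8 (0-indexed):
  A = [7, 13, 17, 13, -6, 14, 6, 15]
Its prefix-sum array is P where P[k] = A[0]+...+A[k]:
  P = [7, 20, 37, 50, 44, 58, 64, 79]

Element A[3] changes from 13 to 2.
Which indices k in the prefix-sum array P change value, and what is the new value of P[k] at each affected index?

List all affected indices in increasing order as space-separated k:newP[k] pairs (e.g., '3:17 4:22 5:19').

Answer: 3:39 4:33 5:47 6:53 7:68

Derivation:
P[k] = A[0] + ... + A[k]
P[k] includes A[3] iff k >= 3
Affected indices: 3, 4, ..., 7; delta = -11
  P[3]: 50 + -11 = 39
  P[4]: 44 + -11 = 33
  P[5]: 58 + -11 = 47
  P[6]: 64 + -11 = 53
  P[7]: 79 + -11 = 68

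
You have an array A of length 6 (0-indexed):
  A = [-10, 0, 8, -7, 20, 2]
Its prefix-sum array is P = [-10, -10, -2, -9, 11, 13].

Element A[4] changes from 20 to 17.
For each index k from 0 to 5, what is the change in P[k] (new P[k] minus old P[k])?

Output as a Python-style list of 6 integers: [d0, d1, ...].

Answer: [0, 0, 0, 0, -3, -3]

Derivation:
Element change: A[4] 20 -> 17, delta = -3
For k < 4: P[k] unchanged, delta_P[k] = 0
For k >= 4: P[k] shifts by exactly -3
Delta array: [0, 0, 0, 0, -3, -3]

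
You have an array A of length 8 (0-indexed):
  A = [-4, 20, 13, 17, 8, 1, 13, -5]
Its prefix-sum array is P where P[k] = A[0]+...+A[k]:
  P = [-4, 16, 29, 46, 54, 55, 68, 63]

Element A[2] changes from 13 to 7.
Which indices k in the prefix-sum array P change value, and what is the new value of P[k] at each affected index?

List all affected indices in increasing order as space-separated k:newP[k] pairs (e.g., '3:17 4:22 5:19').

Answer: 2:23 3:40 4:48 5:49 6:62 7:57

Derivation:
P[k] = A[0] + ... + A[k]
P[k] includes A[2] iff k >= 2
Affected indices: 2, 3, ..., 7; delta = -6
  P[2]: 29 + -6 = 23
  P[3]: 46 + -6 = 40
  P[4]: 54 + -6 = 48
  P[5]: 55 + -6 = 49
  P[6]: 68 + -6 = 62
  P[7]: 63 + -6 = 57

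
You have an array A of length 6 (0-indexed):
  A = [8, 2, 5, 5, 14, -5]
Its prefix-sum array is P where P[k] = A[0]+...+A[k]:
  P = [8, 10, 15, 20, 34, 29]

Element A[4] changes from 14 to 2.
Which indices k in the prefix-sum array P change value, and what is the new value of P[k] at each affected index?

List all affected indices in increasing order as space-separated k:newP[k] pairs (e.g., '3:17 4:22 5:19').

P[k] = A[0] + ... + A[k]
P[k] includes A[4] iff k >= 4
Affected indices: 4, 5, ..., 5; delta = -12
  P[4]: 34 + -12 = 22
  P[5]: 29 + -12 = 17

Answer: 4:22 5:17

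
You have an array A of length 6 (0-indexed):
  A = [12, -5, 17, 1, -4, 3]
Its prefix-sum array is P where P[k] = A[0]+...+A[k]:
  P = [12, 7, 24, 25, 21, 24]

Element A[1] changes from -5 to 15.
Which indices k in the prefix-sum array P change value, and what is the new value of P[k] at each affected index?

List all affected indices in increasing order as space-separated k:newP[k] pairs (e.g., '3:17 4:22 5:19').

Answer: 1:27 2:44 3:45 4:41 5:44

Derivation:
P[k] = A[0] + ... + A[k]
P[k] includes A[1] iff k >= 1
Affected indices: 1, 2, ..., 5; delta = 20
  P[1]: 7 + 20 = 27
  P[2]: 24 + 20 = 44
  P[3]: 25 + 20 = 45
  P[4]: 21 + 20 = 41
  P[5]: 24 + 20 = 44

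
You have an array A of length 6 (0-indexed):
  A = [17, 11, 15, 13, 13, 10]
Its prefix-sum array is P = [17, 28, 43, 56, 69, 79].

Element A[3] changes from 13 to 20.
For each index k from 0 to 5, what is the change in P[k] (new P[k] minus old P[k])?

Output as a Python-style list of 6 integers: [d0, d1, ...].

Answer: [0, 0, 0, 7, 7, 7]

Derivation:
Element change: A[3] 13 -> 20, delta = 7
For k < 3: P[k] unchanged, delta_P[k] = 0
For k >= 3: P[k] shifts by exactly 7
Delta array: [0, 0, 0, 7, 7, 7]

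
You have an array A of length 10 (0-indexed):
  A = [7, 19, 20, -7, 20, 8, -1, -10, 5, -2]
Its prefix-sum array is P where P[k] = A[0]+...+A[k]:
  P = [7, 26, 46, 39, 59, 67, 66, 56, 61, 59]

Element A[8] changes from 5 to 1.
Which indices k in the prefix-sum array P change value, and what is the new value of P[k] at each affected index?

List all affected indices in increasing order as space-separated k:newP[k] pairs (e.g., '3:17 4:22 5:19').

P[k] = A[0] + ... + A[k]
P[k] includes A[8] iff k >= 8
Affected indices: 8, 9, ..., 9; delta = -4
  P[8]: 61 + -4 = 57
  P[9]: 59 + -4 = 55

Answer: 8:57 9:55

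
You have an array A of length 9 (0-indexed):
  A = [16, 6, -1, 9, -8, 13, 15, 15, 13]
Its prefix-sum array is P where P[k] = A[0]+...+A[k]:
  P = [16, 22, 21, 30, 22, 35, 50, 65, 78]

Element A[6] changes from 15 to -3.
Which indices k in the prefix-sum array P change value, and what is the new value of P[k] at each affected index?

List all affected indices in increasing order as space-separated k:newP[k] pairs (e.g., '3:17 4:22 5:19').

P[k] = A[0] + ... + A[k]
P[k] includes A[6] iff k >= 6
Affected indices: 6, 7, ..., 8; delta = -18
  P[6]: 50 + -18 = 32
  P[7]: 65 + -18 = 47
  P[8]: 78 + -18 = 60

Answer: 6:32 7:47 8:60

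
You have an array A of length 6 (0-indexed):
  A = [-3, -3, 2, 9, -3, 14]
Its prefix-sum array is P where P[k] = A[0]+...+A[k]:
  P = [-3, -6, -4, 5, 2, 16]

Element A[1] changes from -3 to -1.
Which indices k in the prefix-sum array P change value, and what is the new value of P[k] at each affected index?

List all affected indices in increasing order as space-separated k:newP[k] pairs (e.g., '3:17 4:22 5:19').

Answer: 1:-4 2:-2 3:7 4:4 5:18

Derivation:
P[k] = A[0] + ... + A[k]
P[k] includes A[1] iff k >= 1
Affected indices: 1, 2, ..., 5; delta = 2
  P[1]: -6 + 2 = -4
  P[2]: -4 + 2 = -2
  P[3]: 5 + 2 = 7
  P[4]: 2 + 2 = 4
  P[5]: 16 + 2 = 18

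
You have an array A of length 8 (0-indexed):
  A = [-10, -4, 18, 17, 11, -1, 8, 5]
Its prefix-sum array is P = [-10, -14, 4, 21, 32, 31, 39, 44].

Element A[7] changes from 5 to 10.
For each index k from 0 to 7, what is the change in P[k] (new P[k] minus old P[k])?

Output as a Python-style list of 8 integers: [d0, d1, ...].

Element change: A[7] 5 -> 10, delta = 5
For k < 7: P[k] unchanged, delta_P[k] = 0
For k >= 7: P[k] shifts by exactly 5
Delta array: [0, 0, 0, 0, 0, 0, 0, 5]

Answer: [0, 0, 0, 0, 0, 0, 0, 5]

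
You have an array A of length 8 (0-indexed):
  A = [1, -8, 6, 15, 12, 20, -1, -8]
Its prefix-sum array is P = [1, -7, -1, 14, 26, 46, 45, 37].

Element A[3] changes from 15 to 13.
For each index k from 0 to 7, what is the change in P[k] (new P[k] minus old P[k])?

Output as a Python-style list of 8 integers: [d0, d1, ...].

Element change: A[3] 15 -> 13, delta = -2
For k < 3: P[k] unchanged, delta_P[k] = 0
For k >= 3: P[k] shifts by exactly -2
Delta array: [0, 0, 0, -2, -2, -2, -2, -2]

Answer: [0, 0, 0, -2, -2, -2, -2, -2]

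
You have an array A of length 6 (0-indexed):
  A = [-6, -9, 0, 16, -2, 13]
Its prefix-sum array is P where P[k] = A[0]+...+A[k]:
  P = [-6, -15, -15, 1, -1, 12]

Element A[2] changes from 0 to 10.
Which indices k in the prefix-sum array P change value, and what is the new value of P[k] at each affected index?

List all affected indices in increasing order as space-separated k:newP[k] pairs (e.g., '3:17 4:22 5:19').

P[k] = A[0] + ... + A[k]
P[k] includes A[2] iff k >= 2
Affected indices: 2, 3, ..., 5; delta = 10
  P[2]: -15 + 10 = -5
  P[3]: 1 + 10 = 11
  P[4]: -1 + 10 = 9
  P[5]: 12 + 10 = 22

Answer: 2:-5 3:11 4:9 5:22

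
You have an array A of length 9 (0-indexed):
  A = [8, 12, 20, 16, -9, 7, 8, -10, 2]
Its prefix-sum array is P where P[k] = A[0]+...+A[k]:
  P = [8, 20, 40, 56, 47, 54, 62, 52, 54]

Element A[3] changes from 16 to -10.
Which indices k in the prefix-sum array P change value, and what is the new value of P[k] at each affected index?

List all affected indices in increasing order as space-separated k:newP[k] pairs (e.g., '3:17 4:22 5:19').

Answer: 3:30 4:21 5:28 6:36 7:26 8:28

Derivation:
P[k] = A[0] + ... + A[k]
P[k] includes A[3] iff k >= 3
Affected indices: 3, 4, ..., 8; delta = -26
  P[3]: 56 + -26 = 30
  P[4]: 47 + -26 = 21
  P[5]: 54 + -26 = 28
  P[6]: 62 + -26 = 36
  P[7]: 52 + -26 = 26
  P[8]: 54 + -26 = 28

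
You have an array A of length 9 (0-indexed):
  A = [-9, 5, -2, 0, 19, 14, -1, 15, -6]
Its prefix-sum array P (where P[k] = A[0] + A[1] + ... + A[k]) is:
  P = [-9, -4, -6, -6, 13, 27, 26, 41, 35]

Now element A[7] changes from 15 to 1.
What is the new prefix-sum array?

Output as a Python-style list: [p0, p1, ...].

Change: A[7] 15 -> 1, delta = -14
P[k] for k < 7: unchanged (A[7] not included)
P[k] for k >= 7: shift by delta = -14
  P[0] = -9 + 0 = -9
  P[1] = -4 + 0 = -4
  P[2] = -6 + 0 = -6
  P[3] = -6 + 0 = -6
  P[4] = 13 + 0 = 13
  P[5] = 27 + 0 = 27
  P[6] = 26 + 0 = 26
  P[7] = 41 + -14 = 27
  P[8] = 35 + -14 = 21

Answer: [-9, -4, -6, -6, 13, 27, 26, 27, 21]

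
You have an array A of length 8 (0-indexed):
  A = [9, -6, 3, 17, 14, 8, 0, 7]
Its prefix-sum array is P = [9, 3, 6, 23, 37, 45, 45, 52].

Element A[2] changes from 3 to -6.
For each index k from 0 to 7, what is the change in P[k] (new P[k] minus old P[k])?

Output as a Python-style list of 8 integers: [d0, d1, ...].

Element change: A[2] 3 -> -6, delta = -9
For k < 2: P[k] unchanged, delta_P[k] = 0
For k >= 2: P[k] shifts by exactly -9
Delta array: [0, 0, -9, -9, -9, -9, -9, -9]

Answer: [0, 0, -9, -9, -9, -9, -9, -9]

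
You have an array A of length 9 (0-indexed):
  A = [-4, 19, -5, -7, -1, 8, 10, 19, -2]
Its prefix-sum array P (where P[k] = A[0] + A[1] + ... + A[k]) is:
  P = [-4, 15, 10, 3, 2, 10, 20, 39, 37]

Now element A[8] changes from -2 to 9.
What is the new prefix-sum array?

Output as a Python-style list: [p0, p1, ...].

Answer: [-4, 15, 10, 3, 2, 10, 20, 39, 48]

Derivation:
Change: A[8] -2 -> 9, delta = 11
P[k] for k < 8: unchanged (A[8] not included)
P[k] for k >= 8: shift by delta = 11
  P[0] = -4 + 0 = -4
  P[1] = 15 + 0 = 15
  P[2] = 10 + 0 = 10
  P[3] = 3 + 0 = 3
  P[4] = 2 + 0 = 2
  P[5] = 10 + 0 = 10
  P[6] = 20 + 0 = 20
  P[7] = 39 + 0 = 39
  P[8] = 37 + 11 = 48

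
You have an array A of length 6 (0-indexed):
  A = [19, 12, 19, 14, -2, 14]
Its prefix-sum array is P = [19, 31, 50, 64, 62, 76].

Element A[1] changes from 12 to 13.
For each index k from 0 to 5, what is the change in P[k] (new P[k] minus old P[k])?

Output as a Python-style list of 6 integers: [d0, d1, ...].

Answer: [0, 1, 1, 1, 1, 1]

Derivation:
Element change: A[1] 12 -> 13, delta = 1
For k < 1: P[k] unchanged, delta_P[k] = 0
For k >= 1: P[k] shifts by exactly 1
Delta array: [0, 1, 1, 1, 1, 1]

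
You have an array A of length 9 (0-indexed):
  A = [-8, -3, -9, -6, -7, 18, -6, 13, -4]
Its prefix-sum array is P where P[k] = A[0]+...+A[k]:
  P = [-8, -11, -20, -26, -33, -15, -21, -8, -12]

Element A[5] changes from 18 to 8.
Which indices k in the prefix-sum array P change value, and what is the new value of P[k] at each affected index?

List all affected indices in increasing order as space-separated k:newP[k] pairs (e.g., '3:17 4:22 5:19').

Answer: 5:-25 6:-31 7:-18 8:-22

Derivation:
P[k] = A[0] + ... + A[k]
P[k] includes A[5] iff k >= 5
Affected indices: 5, 6, ..., 8; delta = -10
  P[5]: -15 + -10 = -25
  P[6]: -21 + -10 = -31
  P[7]: -8 + -10 = -18
  P[8]: -12 + -10 = -22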